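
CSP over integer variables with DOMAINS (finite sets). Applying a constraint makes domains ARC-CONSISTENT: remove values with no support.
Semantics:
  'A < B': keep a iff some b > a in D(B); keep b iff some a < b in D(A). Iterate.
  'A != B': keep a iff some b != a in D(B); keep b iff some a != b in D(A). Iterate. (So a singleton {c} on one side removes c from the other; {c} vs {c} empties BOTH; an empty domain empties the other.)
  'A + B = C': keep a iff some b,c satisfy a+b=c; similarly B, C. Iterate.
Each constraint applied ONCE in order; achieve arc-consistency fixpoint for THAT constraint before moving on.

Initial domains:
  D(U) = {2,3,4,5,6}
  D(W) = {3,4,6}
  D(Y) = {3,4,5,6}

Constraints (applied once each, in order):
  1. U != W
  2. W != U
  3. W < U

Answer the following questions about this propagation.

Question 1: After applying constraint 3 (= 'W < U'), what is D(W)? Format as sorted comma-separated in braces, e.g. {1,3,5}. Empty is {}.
Constraint 1 (U != W) on D(U)={2,3,4,5,6} D(W)={3,4,6}: no change
Constraint 2 (W != U) on D(W)={3,4,6} D(U)={2,3,4,5,6}: no change
Constraint 3 (W < U) on D(W)={3,4,6} D(U)={2,3,4,5,6}: W {3,4,6}->{3,4}; U {2,3,4,5,6}->{4,5,6}
So after constraint 3: D(W) = {3,4}

Answer: {3,4}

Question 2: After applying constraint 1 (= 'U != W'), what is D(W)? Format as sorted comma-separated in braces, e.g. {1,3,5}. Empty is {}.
Constraint 1 (U != W) on D(U)={2,3,4,5,6} D(W)={3,4,6}: no change
So after constraint 1: D(W) = {3,4,6}

Answer: {3,4,6}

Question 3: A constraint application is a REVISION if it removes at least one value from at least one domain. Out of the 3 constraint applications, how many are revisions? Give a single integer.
Constraint 1 (U != W) on D(U)={2,3,4,5,6} D(W)={3,4,6}: no change => not a revision
Constraint 2 (W != U) on D(W)={3,4,6} D(U)={2,3,4,5,6}: no change => not a revision
Constraint 3 (W < U) on D(W)={3,4,6} D(U)={2,3,4,5,6}: W {3,4,6}->{3,4}; U {2,3,4,5,6}->{4,5,6} => REVISION
Total revisions = 1

Answer: 1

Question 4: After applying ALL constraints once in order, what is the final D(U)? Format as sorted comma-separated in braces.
Answer: {4,5,6}

Derivation:
Constraint 1 (U != W) on D(U)={2,3,4,5,6} D(W)={3,4,6}: no change
Constraint 2 (W != U) on D(W)={3,4,6} D(U)={2,3,4,5,6}: no change
Constraint 3 (W < U) on D(W)={3,4,6} D(U)={2,3,4,5,6}: W {3,4,6}->{3,4}; U {2,3,4,5,6}->{4,5,6}
So after all 3 constraints: D(U) = {4,5,6}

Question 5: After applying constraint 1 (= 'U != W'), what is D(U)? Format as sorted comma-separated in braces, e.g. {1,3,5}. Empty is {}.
Constraint 1 (U != W) on D(U)={2,3,4,5,6} D(W)={3,4,6}: no change
So after constraint 1: D(U) = {2,3,4,5,6}

Answer: {2,3,4,5,6}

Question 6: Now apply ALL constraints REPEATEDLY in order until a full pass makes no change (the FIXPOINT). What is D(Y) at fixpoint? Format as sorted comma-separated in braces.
Answer: {3,4,5,6}

Derivation:
pass 0 (initial): D(Y)={3,4,5,6}
pass 1: U {2,3,4,5,6}->{4,5,6}; W {3,4,6}->{3,4}
pass 2: no change
Fixpoint after 2 passes: D(Y) = {3,4,5,6}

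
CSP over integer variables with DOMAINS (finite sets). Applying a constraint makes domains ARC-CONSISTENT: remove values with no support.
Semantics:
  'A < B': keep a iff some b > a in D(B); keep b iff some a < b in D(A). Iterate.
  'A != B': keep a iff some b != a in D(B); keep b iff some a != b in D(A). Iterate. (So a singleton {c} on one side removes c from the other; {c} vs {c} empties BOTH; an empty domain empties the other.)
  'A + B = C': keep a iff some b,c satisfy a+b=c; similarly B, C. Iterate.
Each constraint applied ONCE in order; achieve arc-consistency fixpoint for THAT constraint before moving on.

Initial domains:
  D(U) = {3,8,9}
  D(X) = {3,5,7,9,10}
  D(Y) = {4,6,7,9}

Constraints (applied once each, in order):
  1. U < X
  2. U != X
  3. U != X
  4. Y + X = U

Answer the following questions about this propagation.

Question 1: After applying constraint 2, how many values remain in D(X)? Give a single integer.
Constraint 1 (U < X) on D(U)={3,8,9} D(X)={3,5,7,9,10}: X {3,5,7,9,10}->{5,7,9,10}
Constraint 2 (U != X) on D(U)={3,8,9} D(X)={5,7,9,10}: no change
So after constraint 2: D(X)={5,7,9,10}, size = 4

Answer: 4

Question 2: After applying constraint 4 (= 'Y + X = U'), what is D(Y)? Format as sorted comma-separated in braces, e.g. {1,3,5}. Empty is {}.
Answer: {4}

Derivation:
Constraint 1 (U < X) on D(U)={3,8,9} D(X)={3,5,7,9,10}: X {3,5,7,9,10}->{5,7,9,10}
Constraint 2 (U != X) on D(U)={3,8,9} D(X)={5,7,9,10}: no change
Constraint 3 (U != X) on D(U)={3,8,9} D(X)={5,7,9,10}: no change
Constraint 4 (Y + X = U) on D(Y)={4,6,7,9} D(X)={5,7,9,10} D(U)={3,8,9}: Y {4,6,7,9}->{4}; X {5,7,9,10}->{5}; U {3,8,9}->{9}
So after constraint 4: D(Y) = {4}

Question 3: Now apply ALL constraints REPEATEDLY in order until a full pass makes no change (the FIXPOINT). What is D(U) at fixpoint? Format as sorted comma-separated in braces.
pass 0 (initial): D(U)={3,8,9}
pass 1: U {3,8,9}->{9}; X {3,5,7,9,10}->{5}; Y {4,6,7,9}->{4}
pass 2: U {9}->{}; X {5}->{}; Y {4}->{}
pass 3: no change
Fixpoint after 3 passes: D(U) = {}

Answer: {}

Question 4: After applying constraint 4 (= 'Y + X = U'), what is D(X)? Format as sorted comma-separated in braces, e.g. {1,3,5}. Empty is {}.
Answer: {5}

Derivation:
Constraint 1 (U < X) on D(U)={3,8,9} D(X)={3,5,7,9,10}: X {3,5,7,9,10}->{5,7,9,10}
Constraint 2 (U != X) on D(U)={3,8,9} D(X)={5,7,9,10}: no change
Constraint 3 (U != X) on D(U)={3,8,9} D(X)={5,7,9,10}: no change
Constraint 4 (Y + X = U) on D(Y)={4,6,7,9} D(X)={5,7,9,10} D(U)={3,8,9}: Y {4,6,7,9}->{4}; X {5,7,9,10}->{5}; U {3,8,9}->{9}
So after constraint 4: D(X) = {5}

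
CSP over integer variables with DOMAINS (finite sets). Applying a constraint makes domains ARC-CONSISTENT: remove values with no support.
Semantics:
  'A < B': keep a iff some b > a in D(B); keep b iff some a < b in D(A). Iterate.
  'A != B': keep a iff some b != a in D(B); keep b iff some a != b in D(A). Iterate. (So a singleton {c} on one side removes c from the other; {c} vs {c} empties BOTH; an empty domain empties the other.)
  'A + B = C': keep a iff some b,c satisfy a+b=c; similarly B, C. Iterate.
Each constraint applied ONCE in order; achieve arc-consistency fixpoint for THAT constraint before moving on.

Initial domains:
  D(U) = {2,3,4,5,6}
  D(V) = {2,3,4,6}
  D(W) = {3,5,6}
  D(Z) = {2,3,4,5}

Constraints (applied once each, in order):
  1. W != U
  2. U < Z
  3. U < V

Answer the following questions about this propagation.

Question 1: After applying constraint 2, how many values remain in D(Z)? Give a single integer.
Answer: 3

Derivation:
Constraint 1 (W != U) on D(W)={3,5,6} D(U)={2,3,4,5,6}: no change
Constraint 2 (U < Z) on D(U)={2,3,4,5,6} D(Z)={2,3,4,5}: U {2,3,4,5,6}->{2,3,4}; Z {2,3,4,5}->{3,4,5}
So after constraint 2: D(Z)={3,4,5}, size = 3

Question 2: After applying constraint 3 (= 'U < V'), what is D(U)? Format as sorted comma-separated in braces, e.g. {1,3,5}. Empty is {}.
Answer: {2,3,4}

Derivation:
Constraint 1 (W != U) on D(W)={3,5,6} D(U)={2,3,4,5,6}: no change
Constraint 2 (U < Z) on D(U)={2,3,4,5,6} D(Z)={2,3,4,5}: U {2,3,4,5,6}->{2,3,4}; Z {2,3,4,5}->{3,4,5}
Constraint 3 (U < V) on D(U)={2,3,4} D(V)={2,3,4,6}: V {2,3,4,6}->{3,4,6}
So after constraint 3: D(U) = {2,3,4}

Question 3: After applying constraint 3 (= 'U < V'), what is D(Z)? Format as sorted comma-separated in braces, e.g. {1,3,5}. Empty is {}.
Answer: {3,4,5}

Derivation:
Constraint 1 (W != U) on D(W)={3,5,6} D(U)={2,3,4,5,6}: no change
Constraint 2 (U < Z) on D(U)={2,3,4,5,6} D(Z)={2,3,4,5}: U {2,3,4,5,6}->{2,3,4}; Z {2,3,4,5}->{3,4,5}
Constraint 3 (U < V) on D(U)={2,3,4} D(V)={2,3,4,6}: V {2,3,4,6}->{3,4,6}
So after constraint 3: D(Z) = {3,4,5}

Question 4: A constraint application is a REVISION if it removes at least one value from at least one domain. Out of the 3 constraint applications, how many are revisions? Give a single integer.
Answer: 2

Derivation:
Constraint 1 (W != U) on D(W)={3,5,6} D(U)={2,3,4,5,6}: no change => not a revision
Constraint 2 (U < Z) on D(U)={2,3,4,5,6} D(Z)={2,3,4,5}: U {2,3,4,5,6}->{2,3,4}; Z {2,3,4,5}->{3,4,5} => REVISION
Constraint 3 (U < V) on D(U)={2,3,4} D(V)={2,3,4,6}: V {2,3,4,6}->{3,4,6} => REVISION
Total revisions = 2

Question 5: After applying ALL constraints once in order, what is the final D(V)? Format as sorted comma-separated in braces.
Constraint 1 (W != U) on D(W)={3,5,6} D(U)={2,3,4,5,6}: no change
Constraint 2 (U < Z) on D(U)={2,3,4,5,6} D(Z)={2,3,4,5}: U {2,3,4,5,6}->{2,3,4}; Z {2,3,4,5}->{3,4,5}
Constraint 3 (U < V) on D(U)={2,3,4} D(V)={2,3,4,6}: V {2,3,4,6}->{3,4,6}
So after all 3 constraints: D(V) = {3,4,6}

Answer: {3,4,6}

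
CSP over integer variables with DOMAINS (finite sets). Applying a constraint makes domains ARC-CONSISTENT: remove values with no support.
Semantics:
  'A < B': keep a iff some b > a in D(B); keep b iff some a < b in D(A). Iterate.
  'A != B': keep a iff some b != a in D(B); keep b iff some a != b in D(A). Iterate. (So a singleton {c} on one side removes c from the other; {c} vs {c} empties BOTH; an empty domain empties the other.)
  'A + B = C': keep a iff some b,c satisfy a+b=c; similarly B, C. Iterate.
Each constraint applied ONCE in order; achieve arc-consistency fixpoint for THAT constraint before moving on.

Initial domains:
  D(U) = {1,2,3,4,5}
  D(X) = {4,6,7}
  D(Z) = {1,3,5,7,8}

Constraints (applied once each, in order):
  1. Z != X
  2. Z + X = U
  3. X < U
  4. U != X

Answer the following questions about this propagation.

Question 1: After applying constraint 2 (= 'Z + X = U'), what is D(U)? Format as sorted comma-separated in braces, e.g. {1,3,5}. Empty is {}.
Answer: {5}

Derivation:
Constraint 1 (Z != X) on D(Z)={1,3,5,7,8} D(X)={4,6,7}: no change
Constraint 2 (Z + X = U) on D(Z)={1,3,5,7,8} D(X)={4,6,7} D(U)={1,2,3,4,5}: Z {1,3,5,7,8}->{1}; X {4,6,7}->{4}; U {1,2,3,4,5}->{5}
So after constraint 2: D(U) = {5}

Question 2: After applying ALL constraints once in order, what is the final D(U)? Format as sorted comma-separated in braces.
Constraint 1 (Z != X) on D(Z)={1,3,5,7,8} D(X)={4,6,7}: no change
Constraint 2 (Z + X = U) on D(Z)={1,3,5,7,8} D(X)={4,6,7} D(U)={1,2,3,4,5}: Z {1,3,5,7,8}->{1}; X {4,6,7}->{4}; U {1,2,3,4,5}->{5}
Constraint 3 (X < U) on D(X)={4} D(U)={5}: no change
Constraint 4 (U != X) on D(U)={5} D(X)={4}: no change
So after all 4 constraints: D(U) = {5}

Answer: {5}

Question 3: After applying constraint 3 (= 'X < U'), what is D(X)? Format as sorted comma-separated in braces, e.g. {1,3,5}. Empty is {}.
Constraint 1 (Z != X) on D(Z)={1,3,5,7,8} D(X)={4,6,7}: no change
Constraint 2 (Z + X = U) on D(Z)={1,3,5,7,8} D(X)={4,6,7} D(U)={1,2,3,4,5}: Z {1,3,5,7,8}->{1}; X {4,6,7}->{4}; U {1,2,3,4,5}->{5}
Constraint 3 (X < U) on D(X)={4} D(U)={5}: no change
So after constraint 3: D(X) = {4}

Answer: {4}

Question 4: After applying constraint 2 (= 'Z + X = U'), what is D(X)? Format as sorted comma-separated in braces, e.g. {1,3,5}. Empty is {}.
Constraint 1 (Z != X) on D(Z)={1,3,5,7,8} D(X)={4,6,7}: no change
Constraint 2 (Z + X = U) on D(Z)={1,3,5,7,8} D(X)={4,6,7} D(U)={1,2,3,4,5}: Z {1,3,5,7,8}->{1}; X {4,6,7}->{4}; U {1,2,3,4,5}->{5}
So after constraint 2: D(X) = {4}

Answer: {4}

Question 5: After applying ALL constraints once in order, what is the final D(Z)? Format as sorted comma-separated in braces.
Answer: {1}

Derivation:
Constraint 1 (Z != X) on D(Z)={1,3,5,7,8} D(X)={4,6,7}: no change
Constraint 2 (Z + X = U) on D(Z)={1,3,5,7,8} D(X)={4,6,7} D(U)={1,2,3,4,5}: Z {1,3,5,7,8}->{1}; X {4,6,7}->{4}; U {1,2,3,4,5}->{5}
Constraint 3 (X < U) on D(X)={4} D(U)={5}: no change
Constraint 4 (U != X) on D(U)={5} D(X)={4}: no change
So after all 4 constraints: D(Z) = {1}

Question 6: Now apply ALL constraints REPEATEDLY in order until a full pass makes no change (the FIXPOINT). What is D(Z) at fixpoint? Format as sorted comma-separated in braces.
pass 0 (initial): D(Z)={1,3,5,7,8}
pass 1: U {1,2,3,4,5}->{5}; X {4,6,7}->{4}; Z {1,3,5,7,8}->{1}
pass 2: no change
Fixpoint after 2 passes: D(Z) = {1}

Answer: {1}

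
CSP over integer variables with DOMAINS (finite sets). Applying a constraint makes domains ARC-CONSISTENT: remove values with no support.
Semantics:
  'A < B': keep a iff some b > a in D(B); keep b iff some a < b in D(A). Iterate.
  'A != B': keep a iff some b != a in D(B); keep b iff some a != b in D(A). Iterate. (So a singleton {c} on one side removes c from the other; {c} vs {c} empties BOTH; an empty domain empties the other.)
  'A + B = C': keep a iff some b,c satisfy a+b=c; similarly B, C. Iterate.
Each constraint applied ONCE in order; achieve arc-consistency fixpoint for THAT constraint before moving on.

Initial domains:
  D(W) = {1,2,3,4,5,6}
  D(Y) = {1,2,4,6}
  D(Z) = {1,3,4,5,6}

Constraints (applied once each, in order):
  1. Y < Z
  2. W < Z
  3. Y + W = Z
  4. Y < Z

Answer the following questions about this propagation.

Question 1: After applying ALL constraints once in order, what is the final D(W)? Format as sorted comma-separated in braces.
Constraint 1 (Y < Z) on D(Y)={1,2,4,6} D(Z)={1,3,4,5,6}: Y {1,2,4,6}->{1,2,4}; Z {1,3,4,5,6}->{3,4,5,6}
Constraint 2 (W < Z) on D(W)={1,2,3,4,5,6} D(Z)={3,4,5,6}: W {1,2,3,4,5,6}->{1,2,3,4,5}
Constraint 3 (Y + W = Z) on D(Y)={1,2,4} D(W)={1,2,3,4,5} D(Z)={3,4,5,6}: no change
Constraint 4 (Y < Z) on D(Y)={1,2,4} D(Z)={3,4,5,6}: no change
So after all 4 constraints: D(W) = {1,2,3,4,5}

Answer: {1,2,3,4,5}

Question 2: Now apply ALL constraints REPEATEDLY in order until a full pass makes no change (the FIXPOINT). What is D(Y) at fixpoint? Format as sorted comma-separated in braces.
Answer: {1,2,4}

Derivation:
pass 0 (initial): D(Y)={1,2,4,6}
pass 1: W {1,2,3,4,5,6}->{1,2,3,4,5}; Y {1,2,4,6}->{1,2,4}; Z {1,3,4,5,6}->{3,4,5,6}
pass 2: no change
Fixpoint after 2 passes: D(Y) = {1,2,4}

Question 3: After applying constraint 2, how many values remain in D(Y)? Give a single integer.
Answer: 3

Derivation:
Constraint 1 (Y < Z) on D(Y)={1,2,4,6} D(Z)={1,3,4,5,6}: Y {1,2,4,6}->{1,2,4}; Z {1,3,4,5,6}->{3,4,5,6}
Constraint 2 (W < Z) on D(W)={1,2,3,4,5,6} D(Z)={3,4,5,6}: W {1,2,3,4,5,6}->{1,2,3,4,5}
So after constraint 2: D(Y)={1,2,4}, size = 3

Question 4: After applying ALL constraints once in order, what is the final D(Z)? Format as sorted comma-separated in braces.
Answer: {3,4,5,6}

Derivation:
Constraint 1 (Y < Z) on D(Y)={1,2,4,6} D(Z)={1,3,4,5,6}: Y {1,2,4,6}->{1,2,4}; Z {1,3,4,5,6}->{3,4,5,6}
Constraint 2 (W < Z) on D(W)={1,2,3,4,5,6} D(Z)={3,4,5,6}: W {1,2,3,4,5,6}->{1,2,3,4,5}
Constraint 3 (Y + W = Z) on D(Y)={1,2,4} D(W)={1,2,3,4,5} D(Z)={3,4,5,6}: no change
Constraint 4 (Y < Z) on D(Y)={1,2,4} D(Z)={3,4,5,6}: no change
So after all 4 constraints: D(Z) = {3,4,5,6}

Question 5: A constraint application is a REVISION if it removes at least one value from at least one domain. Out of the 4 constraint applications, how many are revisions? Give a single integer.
Constraint 1 (Y < Z) on D(Y)={1,2,4,6} D(Z)={1,3,4,5,6}: Y {1,2,4,6}->{1,2,4}; Z {1,3,4,5,6}->{3,4,5,6} => REVISION
Constraint 2 (W < Z) on D(W)={1,2,3,4,5,6} D(Z)={3,4,5,6}: W {1,2,3,4,5,6}->{1,2,3,4,5} => REVISION
Constraint 3 (Y + W = Z) on D(Y)={1,2,4} D(W)={1,2,3,4,5} D(Z)={3,4,5,6}: no change => not a revision
Constraint 4 (Y < Z) on D(Y)={1,2,4} D(Z)={3,4,5,6}: no change => not a revision
Total revisions = 2

Answer: 2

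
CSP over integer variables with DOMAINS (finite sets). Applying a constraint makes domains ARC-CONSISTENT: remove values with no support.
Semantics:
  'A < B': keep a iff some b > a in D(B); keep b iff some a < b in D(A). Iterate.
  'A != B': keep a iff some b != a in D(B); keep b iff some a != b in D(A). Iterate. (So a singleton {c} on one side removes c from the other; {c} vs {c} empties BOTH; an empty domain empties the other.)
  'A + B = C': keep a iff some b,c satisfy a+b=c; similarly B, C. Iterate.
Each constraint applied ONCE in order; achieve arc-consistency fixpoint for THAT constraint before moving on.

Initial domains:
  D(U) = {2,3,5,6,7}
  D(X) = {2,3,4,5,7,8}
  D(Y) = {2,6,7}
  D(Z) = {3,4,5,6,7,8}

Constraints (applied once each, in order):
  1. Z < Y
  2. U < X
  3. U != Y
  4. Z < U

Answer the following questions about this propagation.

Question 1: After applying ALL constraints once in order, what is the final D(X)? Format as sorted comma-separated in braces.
Constraint 1 (Z < Y) on D(Z)={3,4,5,6,7,8} D(Y)={2,6,7}: Z {3,4,5,6,7,8}->{3,4,5,6}; Y {2,6,7}->{6,7}
Constraint 2 (U < X) on D(U)={2,3,5,6,7} D(X)={2,3,4,5,7,8}: X {2,3,4,5,7,8}->{3,4,5,7,8}
Constraint 3 (U != Y) on D(U)={2,3,5,6,7} D(Y)={6,7}: no change
Constraint 4 (Z < U) on D(Z)={3,4,5,6} D(U)={2,3,5,6,7}: U {2,3,5,6,7}->{5,6,7}
So after all 4 constraints: D(X) = {3,4,5,7,8}

Answer: {3,4,5,7,8}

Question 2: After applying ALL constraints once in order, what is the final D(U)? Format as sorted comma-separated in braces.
Answer: {5,6,7}

Derivation:
Constraint 1 (Z < Y) on D(Z)={3,4,5,6,7,8} D(Y)={2,6,7}: Z {3,4,5,6,7,8}->{3,4,5,6}; Y {2,6,7}->{6,7}
Constraint 2 (U < X) on D(U)={2,3,5,6,7} D(X)={2,3,4,5,7,8}: X {2,3,4,5,7,8}->{3,4,5,7,8}
Constraint 3 (U != Y) on D(U)={2,3,5,6,7} D(Y)={6,7}: no change
Constraint 4 (Z < U) on D(Z)={3,4,5,6} D(U)={2,3,5,6,7}: U {2,3,5,6,7}->{5,6,7}
So after all 4 constraints: D(U) = {5,6,7}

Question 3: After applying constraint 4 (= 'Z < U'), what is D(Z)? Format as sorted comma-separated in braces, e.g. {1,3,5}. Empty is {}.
Constraint 1 (Z < Y) on D(Z)={3,4,5,6,7,8} D(Y)={2,6,7}: Z {3,4,5,6,7,8}->{3,4,5,6}; Y {2,6,7}->{6,7}
Constraint 2 (U < X) on D(U)={2,3,5,6,7} D(X)={2,3,4,5,7,8}: X {2,3,4,5,7,8}->{3,4,5,7,8}
Constraint 3 (U != Y) on D(U)={2,3,5,6,7} D(Y)={6,7}: no change
Constraint 4 (Z < U) on D(Z)={3,4,5,6} D(U)={2,3,5,6,7}: U {2,3,5,6,7}->{5,6,7}
So after constraint 4: D(Z) = {3,4,5,6}

Answer: {3,4,5,6}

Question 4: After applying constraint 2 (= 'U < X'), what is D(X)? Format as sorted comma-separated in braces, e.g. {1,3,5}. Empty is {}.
Answer: {3,4,5,7,8}

Derivation:
Constraint 1 (Z < Y) on D(Z)={3,4,5,6,7,8} D(Y)={2,6,7}: Z {3,4,5,6,7,8}->{3,4,5,6}; Y {2,6,7}->{6,7}
Constraint 2 (U < X) on D(U)={2,3,5,6,7} D(X)={2,3,4,5,7,8}: X {2,3,4,5,7,8}->{3,4,5,7,8}
So after constraint 2: D(X) = {3,4,5,7,8}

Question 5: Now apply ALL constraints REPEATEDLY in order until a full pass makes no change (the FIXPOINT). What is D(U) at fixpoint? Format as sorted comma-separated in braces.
pass 0 (initial): D(U)={2,3,5,6,7}
pass 1: U {2,3,5,6,7}->{5,6,7}; X {2,3,4,5,7,8}->{3,4,5,7,8}; Y {2,6,7}->{6,7}; Z {3,4,5,6,7,8}->{3,4,5,6}
pass 2: X {3,4,5,7,8}->{7,8}
pass 3: no change
Fixpoint after 3 passes: D(U) = {5,6,7}

Answer: {5,6,7}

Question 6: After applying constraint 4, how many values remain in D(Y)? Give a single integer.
Constraint 1 (Z < Y) on D(Z)={3,4,5,6,7,8} D(Y)={2,6,7}: Z {3,4,5,6,7,8}->{3,4,5,6}; Y {2,6,7}->{6,7}
Constraint 2 (U < X) on D(U)={2,3,5,6,7} D(X)={2,3,4,5,7,8}: X {2,3,4,5,7,8}->{3,4,5,7,8}
Constraint 3 (U != Y) on D(U)={2,3,5,6,7} D(Y)={6,7}: no change
Constraint 4 (Z < U) on D(Z)={3,4,5,6} D(U)={2,3,5,6,7}: U {2,3,5,6,7}->{5,6,7}
So after constraint 4: D(Y)={6,7}, size = 2

Answer: 2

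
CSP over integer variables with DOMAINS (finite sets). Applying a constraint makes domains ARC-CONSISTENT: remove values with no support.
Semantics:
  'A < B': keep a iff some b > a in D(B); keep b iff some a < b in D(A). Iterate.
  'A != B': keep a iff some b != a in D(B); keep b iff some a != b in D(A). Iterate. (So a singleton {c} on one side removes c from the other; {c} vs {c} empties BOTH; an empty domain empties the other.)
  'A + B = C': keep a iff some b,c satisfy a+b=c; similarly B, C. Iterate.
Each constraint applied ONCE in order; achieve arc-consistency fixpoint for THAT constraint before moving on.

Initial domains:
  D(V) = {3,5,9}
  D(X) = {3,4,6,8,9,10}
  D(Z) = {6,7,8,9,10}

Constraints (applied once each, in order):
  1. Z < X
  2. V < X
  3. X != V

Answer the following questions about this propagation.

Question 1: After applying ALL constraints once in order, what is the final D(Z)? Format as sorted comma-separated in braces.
Answer: {6,7,8,9}

Derivation:
Constraint 1 (Z < X) on D(Z)={6,7,8,9,10} D(X)={3,4,6,8,9,10}: Z {6,7,8,9,10}->{6,7,8,9}; X {3,4,6,8,9,10}->{8,9,10}
Constraint 2 (V < X) on D(V)={3,5,9} D(X)={8,9,10}: no change
Constraint 3 (X != V) on D(X)={8,9,10} D(V)={3,5,9}: no change
So after all 3 constraints: D(Z) = {6,7,8,9}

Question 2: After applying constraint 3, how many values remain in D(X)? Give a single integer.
Constraint 1 (Z < X) on D(Z)={6,7,8,9,10} D(X)={3,4,6,8,9,10}: Z {6,7,8,9,10}->{6,7,8,9}; X {3,4,6,8,9,10}->{8,9,10}
Constraint 2 (V < X) on D(V)={3,5,9} D(X)={8,9,10}: no change
Constraint 3 (X != V) on D(X)={8,9,10} D(V)={3,5,9}: no change
So after constraint 3: D(X)={8,9,10}, size = 3

Answer: 3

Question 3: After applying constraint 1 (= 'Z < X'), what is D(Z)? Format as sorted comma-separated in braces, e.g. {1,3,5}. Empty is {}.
Constraint 1 (Z < X) on D(Z)={6,7,8,9,10} D(X)={3,4,6,8,9,10}: Z {6,7,8,9,10}->{6,7,8,9}; X {3,4,6,8,9,10}->{8,9,10}
So after constraint 1: D(Z) = {6,7,8,9}

Answer: {6,7,8,9}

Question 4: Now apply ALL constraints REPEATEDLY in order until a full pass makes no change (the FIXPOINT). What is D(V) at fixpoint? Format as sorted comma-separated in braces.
pass 0 (initial): D(V)={3,5,9}
pass 1: X {3,4,6,8,9,10}->{8,9,10}; Z {6,7,8,9,10}->{6,7,8,9}
pass 2: no change
Fixpoint after 2 passes: D(V) = {3,5,9}

Answer: {3,5,9}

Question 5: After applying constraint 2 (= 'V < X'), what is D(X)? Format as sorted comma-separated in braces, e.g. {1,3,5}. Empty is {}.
Answer: {8,9,10}

Derivation:
Constraint 1 (Z < X) on D(Z)={6,7,8,9,10} D(X)={3,4,6,8,9,10}: Z {6,7,8,9,10}->{6,7,8,9}; X {3,4,6,8,9,10}->{8,9,10}
Constraint 2 (V < X) on D(V)={3,5,9} D(X)={8,9,10}: no change
So after constraint 2: D(X) = {8,9,10}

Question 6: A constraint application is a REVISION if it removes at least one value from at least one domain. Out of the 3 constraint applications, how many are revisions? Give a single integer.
Constraint 1 (Z < X) on D(Z)={6,7,8,9,10} D(X)={3,4,6,8,9,10}: Z {6,7,8,9,10}->{6,7,8,9}; X {3,4,6,8,9,10}->{8,9,10} => REVISION
Constraint 2 (V < X) on D(V)={3,5,9} D(X)={8,9,10}: no change => not a revision
Constraint 3 (X != V) on D(X)={8,9,10} D(V)={3,5,9}: no change => not a revision
Total revisions = 1

Answer: 1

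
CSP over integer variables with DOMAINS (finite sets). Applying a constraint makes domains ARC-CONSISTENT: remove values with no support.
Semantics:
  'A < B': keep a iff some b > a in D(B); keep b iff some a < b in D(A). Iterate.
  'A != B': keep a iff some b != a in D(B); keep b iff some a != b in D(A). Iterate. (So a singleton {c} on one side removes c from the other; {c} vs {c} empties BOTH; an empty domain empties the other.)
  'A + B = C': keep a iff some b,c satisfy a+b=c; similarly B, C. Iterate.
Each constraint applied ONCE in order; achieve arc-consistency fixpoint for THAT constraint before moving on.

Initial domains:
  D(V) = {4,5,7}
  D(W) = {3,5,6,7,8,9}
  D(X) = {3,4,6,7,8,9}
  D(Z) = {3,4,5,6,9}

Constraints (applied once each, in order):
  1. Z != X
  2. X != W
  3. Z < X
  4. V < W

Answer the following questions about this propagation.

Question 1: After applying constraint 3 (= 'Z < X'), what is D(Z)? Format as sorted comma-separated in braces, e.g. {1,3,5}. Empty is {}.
Constraint 1 (Z != X) on D(Z)={3,4,5,6,9} D(X)={3,4,6,7,8,9}: no change
Constraint 2 (X != W) on D(X)={3,4,6,7,8,9} D(W)={3,5,6,7,8,9}: no change
Constraint 3 (Z < X) on D(Z)={3,4,5,6,9} D(X)={3,4,6,7,8,9}: Z {3,4,5,6,9}->{3,4,5,6}; X {3,4,6,7,8,9}->{4,6,7,8,9}
So after constraint 3: D(Z) = {3,4,5,6}

Answer: {3,4,5,6}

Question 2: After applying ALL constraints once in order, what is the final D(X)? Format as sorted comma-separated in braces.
Constraint 1 (Z != X) on D(Z)={3,4,5,6,9} D(X)={3,4,6,7,8,9}: no change
Constraint 2 (X != W) on D(X)={3,4,6,7,8,9} D(W)={3,5,6,7,8,9}: no change
Constraint 3 (Z < X) on D(Z)={3,4,5,6,9} D(X)={3,4,6,7,8,9}: Z {3,4,5,6,9}->{3,4,5,6}; X {3,4,6,7,8,9}->{4,6,7,8,9}
Constraint 4 (V < W) on D(V)={4,5,7} D(W)={3,5,6,7,8,9}: W {3,5,6,7,8,9}->{5,6,7,8,9}
So after all 4 constraints: D(X) = {4,6,7,8,9}

Answer: {4,6,7,8,9}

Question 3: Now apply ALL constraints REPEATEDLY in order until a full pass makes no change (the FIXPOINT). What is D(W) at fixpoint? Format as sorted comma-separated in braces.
pass 0 (initial): D(W)={3,5,6,7,8,9}
pass 1: W {3,5,6,7,8,9}->{5,6,7,8,9}; X {3,4,6,7,8,9}->{4,6,7,8,9}; Z {3,4,5,6,9}->{3,4,5,6}
pass 2: no change
Fixpoint after 2 passes: D(W) = {5,6,7,8,9}

Answer: {5,6,7,8,9}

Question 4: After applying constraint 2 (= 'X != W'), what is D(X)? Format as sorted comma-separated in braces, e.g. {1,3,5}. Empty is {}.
Answer: {3,4,6,7,8,9}

Derivation:
Constraint 1 (Z != X) on D(Z)={3,4,5,6,9} D(X)={3,4,6,7,8,9}: no change
Constraint 2 (X != W) on D(X)={3,4,6,7,8,9} D(W)={3,5,6,7,8,9}: no change
So after constraint 2: D(X) = {3,4,6,7,8,9}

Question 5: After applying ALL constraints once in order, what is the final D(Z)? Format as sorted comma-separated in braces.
Answer: {3,4,5,6}

Derivation:
Constraint 1 (Z != X) on D(Z)={3,4,5,6,9} D(X)={3,4,6,7,8,9}: no change
Constraint 2 (X != W) on D(X)={3,4,6,7,8,9} D(W)={3,5,6,7,8,9}: no change
Constraint 3 (Z < X) on D(Z)={3,4,5,6,9} D(X)={3,4,6,7,8,9}: Z {3,4,5,6,9}->{3,4,5,6}; X {3,4,6,7,8,9}->{4,6,7,8,9}
Constraint 4 (V < W) on D(V)={4,5,7} D(W)={3,5,6,7,8,9}: W {3,5,6,7,8,9}->{5,6,7,8,9}
So after all 4 constraints: D(Z) = {3,4,5,6}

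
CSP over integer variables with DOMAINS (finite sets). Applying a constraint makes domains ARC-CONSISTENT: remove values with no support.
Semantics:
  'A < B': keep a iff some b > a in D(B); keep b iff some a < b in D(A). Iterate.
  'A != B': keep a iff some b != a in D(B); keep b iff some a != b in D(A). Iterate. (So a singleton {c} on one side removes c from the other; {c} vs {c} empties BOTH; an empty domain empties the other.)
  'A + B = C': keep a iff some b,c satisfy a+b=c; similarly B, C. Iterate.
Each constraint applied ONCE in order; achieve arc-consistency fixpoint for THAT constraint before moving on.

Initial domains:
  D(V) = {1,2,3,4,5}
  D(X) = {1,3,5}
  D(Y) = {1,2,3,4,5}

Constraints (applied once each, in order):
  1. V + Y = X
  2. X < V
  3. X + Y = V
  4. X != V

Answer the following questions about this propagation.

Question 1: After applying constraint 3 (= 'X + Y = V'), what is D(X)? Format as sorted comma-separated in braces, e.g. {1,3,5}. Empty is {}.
Answer: {3}

Derivation:
Constraint 1 (V + Y = X) on D(V)={1,2,3,4,5} D(Y)={1,2,3,4,5} D(X)={1,3,5}: V {1,2,3,4,5}->{1,2,3,4}; Y {1,2,3,4,5}->{1,2,3,4}; X {1,3,5}->{3,5}
Constraint 2 (X < V) on D(X)={3,5} D(V)={1,2,3,4}: X {3,5}->{3}; V {1,2,3,4}->{4}
Constraint 3 (X + Y = V) on D(X)={3} D(Y)={1,2,3,4} D(V)={4}: Y {1,2,3,4}->{1}
So after constraint 3: D(X) = {3}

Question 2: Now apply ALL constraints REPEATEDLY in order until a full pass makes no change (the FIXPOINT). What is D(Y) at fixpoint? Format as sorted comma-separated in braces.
Answer: {}

Derivation:
pass 0 (initial): D(Y)={1,2,3,4,5}
pass 1: V {1,2,3,4,5}->{4}; X {1,3,5}->{3}; Y {1,2,3,4,5}->{1}
pass 2: V {4}->{}; X {3}->{}; Y {1}->{}
pass 3: no change
Fixpoint after 3 passes: D(Y) = {}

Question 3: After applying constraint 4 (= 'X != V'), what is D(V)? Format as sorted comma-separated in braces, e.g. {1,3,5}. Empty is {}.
Constraint 1 (V + Y = X) on D(V)={1,2,3,4,5} D(Y)={1,2,3,4,5} D(X)={1,3,5}: V {1,2,3,4,5}->{1,2,3,4}; Y {1,2,3,4,5}->{1,2,3,4}; X {1,3,5}->{3,5}
Constraint 2 (X < V) on D(X)={3,5} D(V)={1,2,3,4}: X {3,5}->{3}; V {1,2,3,4}->{4}
Constraint 3 (X + Y = V) on D(X)={3} D(Y)={1,2,3,4} D(V)={4}: Y {1,2,3,4}->{1}
Constraint 4 (X != V) on D(X)={3} D(V)={4}: no change
So after constraint 4: D(V) = {4}

Answer: {4}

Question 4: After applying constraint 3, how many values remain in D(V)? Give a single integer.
Constraint 1 (V + Y = X) on D(V)={1,2,3,4,5} D(Y)={1,2,3,4,5} D(X)={1,3,5}: V {1,2,3,4,5}->{1,2,3,4}; Y {1,2,3,4,5}->{1,2,3,4}; X {1,3,5}->{3,5}
Constraint 2 (X < V) on D(X)={3,5} D(V)={1,2,3,4}: X {3,5}->{3}; V {1,2,3,4}->{4}
Constraint 3 (X + Y = V) on D(X)={3} D(Y)={1,2,3,4} D(V)={4}: Y {1,2,3,4}->{1}
So after constraint 3: D(V)={4}, size = 1

Answer: 1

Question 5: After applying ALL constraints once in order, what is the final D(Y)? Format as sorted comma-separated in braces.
Answer: {1}

Derivation:
Constraint 1 (V + Y = X) on D(V)={1,2,3,4,5} D(Y)={1,2,3,4,5} D(X)={1,3,5}: V {1,2,3,4,5}->{1,2,3,4}; Y {1,2,3,4,5}->{1,2,3,4}; X {1,3,5}->{3,5}
Constraint 2 (X < V) on D(X)={3,5} D(V)={1,2,3,4}: X {3,5}->{3}; V {1,2,3,4}->{4}
Constraint 3 (X + Y = V) on D(X)={3} D(Y)={1,2,3,4} D(V)={4}: Y {1,2,3,4}->{1}
Constraint 4 (X != V) on D(X)={3} D(V)={4}: no change
So after all 4 constraints: D(Y) = {1}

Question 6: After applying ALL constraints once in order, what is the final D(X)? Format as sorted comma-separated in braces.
Constraint 1 (V + Y = X) on D(V)={1,2,3,4,5} D(Y)={1,2,3,4,5} D(X)={1,3,5}: V {1,2,3,4,5}->{1,2,3,4}; Y {1,2,3,4,5}->{1,2,3,4}; X {1,3,5}->{3,5}
Constraint 2 (X < V) on D(X)={3,5} D(V)={1,2,3,4}: X {3,5}->{3}; V {1,2,3,4}->{4}
Constraint 3 (X + Y = V) on D(X)={3} D(Y)={1,2,3,4} D(V)={4}: Y {1,2,3,4}->{1}
Constraint 4 (X != V) on D(X)={3} D(V)={4}: no change
So after all 4 constraints: D(X) = {3}

Answer: {3}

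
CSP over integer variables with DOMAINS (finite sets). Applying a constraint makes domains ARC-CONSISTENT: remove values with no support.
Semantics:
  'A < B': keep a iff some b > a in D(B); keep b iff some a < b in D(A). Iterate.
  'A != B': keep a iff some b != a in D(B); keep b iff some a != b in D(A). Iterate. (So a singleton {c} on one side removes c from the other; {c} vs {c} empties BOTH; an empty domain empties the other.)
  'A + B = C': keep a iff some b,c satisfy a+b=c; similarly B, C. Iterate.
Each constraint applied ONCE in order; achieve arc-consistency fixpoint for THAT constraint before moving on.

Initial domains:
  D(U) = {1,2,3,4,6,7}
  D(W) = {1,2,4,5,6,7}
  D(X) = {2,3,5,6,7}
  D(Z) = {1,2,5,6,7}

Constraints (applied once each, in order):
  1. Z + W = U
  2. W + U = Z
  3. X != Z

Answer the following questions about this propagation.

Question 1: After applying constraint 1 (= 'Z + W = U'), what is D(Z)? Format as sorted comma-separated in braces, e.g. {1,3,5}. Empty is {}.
Answer: {1,2,5,6}

Derivation:
Constraint 1 (Z + W = U) on D(Z)={1,2,5,6,7} D(W)={1,2,4,5,6,7} D(U)={1,2,3,4,6,7}: Z {1,2,5,6,7}->{1,2,5,6}; W {1,2,4,5,6,7}->{1,2,4,5,6}; U {1,2,3,4,6,7}->{2,3,4,6,7}
So after constraint 1: D(Z) = {1,2,5,6}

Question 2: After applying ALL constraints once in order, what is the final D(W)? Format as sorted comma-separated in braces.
Constraint 1 (Z + W = U) on D(Z)={1,2,5,6,7} D(W)={1,2,4,5,6,7} D(U)={1,2,3,4,6,7}: Z {1,2,5,6,7}->{1,2,5,6}; W {1,2,4,5,6,7}->{1,2,4,5,6}; U {1,2,3,4,6,7}->{2,3,4,6,7}
Constraint 2 (W + U = Z) on D(W)={1,2,4,5,6} D(U)={2,3,4,6,7} D(Z)={1,2,5,6}: W {1,2,4,5,6}->{1,2,4}; U {2,3,4,6,7}->{2,3,4}; Z {1,2,5,6}->{5,6}
Constraint 3 (X != Z) on D(X)={2,3,5,6,7} D(Z)={5,6}: no change
So after all 3 constraints: D(W) = {1,2,4}

Answer: {1,2,4}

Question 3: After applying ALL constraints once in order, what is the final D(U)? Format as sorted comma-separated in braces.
Answer: {2,3,4}

Derivation:
Constraint 1 (Z + W = U) on D(Z)={1,2,5,6,7} D(W)={1,2,4,5,6,7} D(U)={1,2,3,4,6,7}: Z {1,2,5,6,7}->{1,2,5,6}; W {1,2,4,5,6,7}->{1,2,4,5,6}; U {1,2,3,4,6,7}->{2,3,4,6,7}
Constraint 2 (W + U = Z) on D(W)={1,2,4,5,6} D(U)={2,3,4,6,7} D(Z)={1,2,5,6}: W {1,2,4,5,6}->{1,2,4}; U {2,3,4,6,7}->{2,3,4}; Z {1,2,5,6}->{5,6}
Constraint 3 (X != Z) on D(X)={2,3,5,6,7} D(Z)={5,6}: no change
So after all 3 constraints: D(U) = {2,3,4}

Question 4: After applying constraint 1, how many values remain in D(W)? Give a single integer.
Answer: 5

Derivation:
Constraint 1 (Z + W = U) on D(Z)={1,2,5,6,7} D(W)={1,2,4,5,6,7} D(U)={1,2,3,4,6,7}: Z {1,2,5,6,7}->{1,2,5,6}; W {1,2,4,5,6,7}->{1,2,4,5,6}; U {1,2,3,4,6,7}->{2,3,4,6,7}
So after constraint 1: D(W)={1,2,4,5,6}, size = 5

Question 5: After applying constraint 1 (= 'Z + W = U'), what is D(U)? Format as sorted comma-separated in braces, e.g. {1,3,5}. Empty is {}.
Answer: {2,3,4,6,7}

Derivation:
Constraint 1 (Z + W = U) on D(Z)={1,2,5,6,7} D(W)={1,2,4,5,6,7} D(U)={1,2,3,4,6,7}: Z {1,2,5,6,7}->{1,2,5,6}; W {1,2,4,5,6,7}->{1,2,4,5,6}; U {1,2,3,4,6,7}->{2,3,4,6,7}
So after constraint 1: D(U) = {2,3,4,6,7}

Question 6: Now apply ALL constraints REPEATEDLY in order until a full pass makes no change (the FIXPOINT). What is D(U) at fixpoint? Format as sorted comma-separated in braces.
Answer: {}

Derivation:
pass 0 (initial): D(U)={1,2,3,4,6,7}
pass 1: U {1,2,3,4,6,7}->{2,3,4}; W {1,2,4,5,6,7}->{1,2,4}; Z {1,2,5,6,7}->{5,6}
pass 2: U {2,3,4}->{}; W {1,2,4}->{}; X {2,3,5,6,7}->{}; Z {5,6}->{}
pass 3: no change
Fixpoint after 3 passes: D(U) = {}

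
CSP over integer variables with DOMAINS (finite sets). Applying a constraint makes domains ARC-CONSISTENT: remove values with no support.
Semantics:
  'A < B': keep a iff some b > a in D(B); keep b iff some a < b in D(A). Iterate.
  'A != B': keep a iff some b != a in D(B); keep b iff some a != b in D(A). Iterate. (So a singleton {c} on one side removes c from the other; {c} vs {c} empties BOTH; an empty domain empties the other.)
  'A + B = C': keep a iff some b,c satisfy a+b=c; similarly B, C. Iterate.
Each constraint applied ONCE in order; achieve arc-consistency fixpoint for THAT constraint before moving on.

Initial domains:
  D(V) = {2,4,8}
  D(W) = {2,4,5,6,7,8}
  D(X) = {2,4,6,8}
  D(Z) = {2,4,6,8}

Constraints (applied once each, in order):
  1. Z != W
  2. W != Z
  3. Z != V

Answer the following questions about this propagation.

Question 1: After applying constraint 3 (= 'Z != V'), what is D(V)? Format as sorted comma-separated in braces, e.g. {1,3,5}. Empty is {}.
Answer: {2,4,8}

Derivation:
Constraint 1 (Z != W) on D(Z)={2,4,6,8} D(W)={2,4,5,6,7,8}: no change
Constraint 2 (W != Z) on D(W)={2,4,5,6,7,8} D(Z)={2,4,6,8}: no change
Constraint 3 (Z != V) on D(Z)={2,4,6,8} D(V)={2,4,8}: no change
So after constraint 3: D(V) = {2,4,8}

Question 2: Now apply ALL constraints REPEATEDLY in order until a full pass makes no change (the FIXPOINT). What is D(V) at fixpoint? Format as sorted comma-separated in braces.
Answer: {2,4,8}

Derivation:
pass 0 (initial): D(V)={2,4,8}
pass 1: no change
Fixpoint after 1 passes: D(V) = {2,4,8}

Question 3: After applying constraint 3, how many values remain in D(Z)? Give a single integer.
Answer: 4

Derivation:
Constraint 1 (Z != W) on D(Z)={2,4,6,8} D(W)={2,4,5,6,7,8}: no change
Constraint 2 (W != Z) on D(W)={2,4,5,6,7,8} D(Z)={2,4,6,8}: no change
Constraint 3 (Z != V) on D(Z)={2,4,6,8} D(V)={2,4,8}: no change
So after constraint 3: D(Z)={2,4,6,8}, size = 4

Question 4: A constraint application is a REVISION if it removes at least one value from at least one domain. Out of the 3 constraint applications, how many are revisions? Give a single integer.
Constraint 1 (Z != W) on D(Z)={2,4,6,8} D(W)={2,4,5,6,7,8}: no change => not a revision
Constraint 2 (W != Z) on D(W)={2,4,5,6,7,8} D(Z)={2,4,6,8}: no change => not a revision
Constraint 3 (Z != V) on D(Z)={2,4,6,8} D(V)={2,4,8}: no change => not a revision
Total revisions = 0

Answer: 0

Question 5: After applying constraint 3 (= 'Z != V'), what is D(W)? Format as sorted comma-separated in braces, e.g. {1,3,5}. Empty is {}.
Answer: {2,4,5,6,7,8}

Derivation:
Constraint 1 (Z != W) on D(Z)={2,4,6,8} D(W)={2,4,5,6,7,8}: no change
Constraint 2 (W != Z) on D(W)={2,4,5,6,7,8} D(Z)={2,4,6,8}: no change
Constraint 3 (Z != V) on D(Z)={2,4,6,8} D(V)={2,4,8}: no change
So after constraint 3: D(W) = {2,4,5,6,7,8}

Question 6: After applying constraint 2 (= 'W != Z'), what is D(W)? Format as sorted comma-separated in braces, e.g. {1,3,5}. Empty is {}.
Constraint 1 (Z != W) on D(Z)={2,4,6,8} D(W)={2,4,5,6,7,8}: no change
Constraint 2 (W != Z) on D(W)={2,4,5,6,7,8} D(Z)={2,4,6,8}: no change
So after constraint 2: D(W) = {2,4,5,6,7,8}

Answer: {2,4,5,6,7,8}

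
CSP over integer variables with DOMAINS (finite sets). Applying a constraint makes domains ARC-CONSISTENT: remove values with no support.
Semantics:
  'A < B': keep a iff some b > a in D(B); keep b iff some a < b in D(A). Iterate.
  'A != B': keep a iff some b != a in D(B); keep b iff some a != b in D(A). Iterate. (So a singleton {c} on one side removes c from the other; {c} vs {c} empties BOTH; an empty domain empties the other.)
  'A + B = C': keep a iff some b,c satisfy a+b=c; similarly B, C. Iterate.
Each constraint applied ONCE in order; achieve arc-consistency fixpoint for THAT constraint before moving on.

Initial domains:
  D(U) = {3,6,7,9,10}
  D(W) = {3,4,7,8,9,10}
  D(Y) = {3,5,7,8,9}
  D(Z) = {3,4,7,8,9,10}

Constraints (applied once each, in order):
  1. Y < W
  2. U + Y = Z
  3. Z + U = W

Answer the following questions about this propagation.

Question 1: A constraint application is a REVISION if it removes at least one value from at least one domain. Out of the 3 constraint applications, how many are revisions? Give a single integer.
Constraint 1 (Y < W) on D(Y)={3,5,7,8,9} D(W)={3,4,7,8,9,10}: W {3,4,7,8,9,10}->{4,7,8,9,10} => REVISION
Constraint 2 (U + Y = Z) on D(U)={3,6,7,9,10} D(Y)={3,5,7,8,9} D(Z)={3,4,7,8,9,10}: U {3,6,7,9,10}->{3,6,7}; Y {3,5,7,8,9}->{3,5,7}; Z {3,4,7,8,9,10}->{8,9,10} => REVISION
Constraint 3 (Z + U = W) on D(Z)={8,9,10} D(U)={3,6,7} D(W)={4,7,8,9,10}: Z {8,9,10}->{}; U {3,6,7}->{}; W {4,7,8,9,10}->{} => REVISION
Total revisions = 3

Answer: 3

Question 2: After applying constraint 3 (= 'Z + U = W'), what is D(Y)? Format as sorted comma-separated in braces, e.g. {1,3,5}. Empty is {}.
Constraint 1 (Y < W) on D(Y)={3,5,7,8,9} D(W)={3,4,7,8,9,10}: W {3,4,7,8,9,10}->{4,7,8,9,10}
Constraint 2 (U + Y = Z) on D(U)={3,6,7,9,10} D(Y)={3,5,7,8,9} D(Z)={3,4,7,8,9,10}: U {3,6,7,9,10}->{3,6,7}; Y {3,5,7,8,9}->{3,5,7}; Z {3,4,7,8,9,10}->{8,9,10}
Constraint 3 (Z + U = W) on D(Z)={8,9,10} D(U)={3,6,7} D(W)={4,7,8,9,10}: Z {8,9,10}->{}; U {3,6,7}->{}; W {4,7,8,9,10}->{}
So after constraint 3: D(Y) = {3,5,7}

Answer: {3,5,7}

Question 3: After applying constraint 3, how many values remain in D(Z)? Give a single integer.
Constraint 1 (Y < W) on D(Y)={3,5,7,8,9} D(W)={3,4,7,8,9,10}: W {3,4,7,8,9,10}->{4,7,8,9,10}
Constraint 2 (U + Y = Z) on D(U)={3,6,7,9,10} D(Y)={3,5,7,8,9} D(Z)={3,4,7,8,9,10}: U {3,6,7,9,10}->{3,6,7}; Y {3,5,7,8,9}->{3,5,7}; Z {3,4,7,8,9,10}->{8,9,10}
Constraint 3 (Z + U = W) on D(Z)={8,9,10} D(U)={3,6,7} D(W)={4,7,8,9,10}: Z {8,9,10}->{}; U {3,6,7}->{}; W {4,7,8,9,10}->{}
So after constraint 3: D(Z)={}, size = 0

Answer: 0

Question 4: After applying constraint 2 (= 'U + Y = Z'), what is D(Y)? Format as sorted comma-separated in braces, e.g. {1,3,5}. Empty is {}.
Constraint 1 (Y < W) on D(Y)={3,5,7,8,9} D(W)={3,4,7,8,9,10}: W {3,4,7,8,9,10}->{4,7,8,9,10}
Constraint 2 (U + Y = Z) on D(U)={3,6,7,9,10} D(Y)={3,5,7,8,9} D(Z)={3,4,7,8,9,10}: U {3,6,7,9,10}->{3,6,7}; Y {3,5,7,8,9}->{3,5,7}; Z {3,4,7,8,9,10}->{8,9,10}
So after constraint 2: D(Y) = {3,5,7}

Answer: {3,5,7}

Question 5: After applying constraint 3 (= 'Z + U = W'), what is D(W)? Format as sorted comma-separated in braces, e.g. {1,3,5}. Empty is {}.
Answer: {}

Derivation:
Constraint 1 (Y < W) on D(Y)={3,5,7,8,9} D(W)={3,4,7,8,9,10}: W {3,4,7,8,9,10}->{4,7,8,9,10}
Constraint 2 (U + Y = Z) on D(U)={3,6,7,9,10} D(Y)={3,5,7,8,9} D(Z)={3,4,7,8,9,10}: U {3,6,7,9,10}->{3,6,7}; Y {3,5,7,8,9}->{3,5,7}; Z {3,4,7,8,9,10}->{8,9,10}
Constraint 3 (Z + U = W) on D(Z)={8,9,10} D(U)={3,6,7} D(W)={4,7,8,9,10}: Z {8,9,10}->{}; U {3,6,7}->{}; W {4,7,8,9,10}->{}
So after constraint 3: D(W) = {}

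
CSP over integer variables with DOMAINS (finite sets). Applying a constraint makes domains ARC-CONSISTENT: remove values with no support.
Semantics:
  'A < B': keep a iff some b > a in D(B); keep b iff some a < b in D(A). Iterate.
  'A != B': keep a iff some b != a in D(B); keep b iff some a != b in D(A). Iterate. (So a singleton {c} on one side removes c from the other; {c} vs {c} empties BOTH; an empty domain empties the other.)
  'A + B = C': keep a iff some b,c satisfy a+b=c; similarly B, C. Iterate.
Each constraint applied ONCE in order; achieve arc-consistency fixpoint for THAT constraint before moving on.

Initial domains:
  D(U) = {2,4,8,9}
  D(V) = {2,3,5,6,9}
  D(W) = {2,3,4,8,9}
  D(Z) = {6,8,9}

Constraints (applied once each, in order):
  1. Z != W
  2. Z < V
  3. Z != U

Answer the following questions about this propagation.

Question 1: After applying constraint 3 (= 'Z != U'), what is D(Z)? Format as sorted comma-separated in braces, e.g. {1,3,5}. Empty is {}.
Answer: {6,8}

Derivation:
Constraint 1 (Z != W) on D(Z)={6,8,9} D(W)={2,3,4,8,9}: no change
Constraint 2 (Z < V) on D(Z)={6,8,9} D(V)={2,3,5,6,9}: Z {6,8,9}->{6,8}; V {2,3,5,6,9}->{9}
Constraint 3 (Z != U) on D(Z)={6,8} D(U)={2,4,8,9}: no change
So after constraint 3: D(Z) = {6,8}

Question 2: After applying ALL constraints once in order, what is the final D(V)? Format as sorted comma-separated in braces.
Constraint 1 (Z != W) on D(Z)={6,8,9} D(W)={2,3,4,8,9}: no change
Constraint 2 (Z < V) on D(Z)={6,8,9} D(V)={2,3,5,6,9}: Z {6,8,9}->{6,8}; V {2,3,5,6,9}->{9}
Constraint 3 (Z != U) on D(Z)={6,8} D(U)={2,4,8,9}: no change
So after all 3 constraints: D(V) = {9}

Answer: {9}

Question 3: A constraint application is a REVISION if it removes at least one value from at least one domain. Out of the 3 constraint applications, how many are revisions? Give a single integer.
Constraint 1 (Z != W) on D(Z)={6,8,9} D(W)={2,3,4,8,9}: no change => not a revision
Constraint 2 (Z < V) on D(Z)={6,8,9} D(V)={2,3,5,6,9}: Z {6,8,9}->{6,8}; V {2,3,5,6,9}->{9} => REVISION
Constraint 3 (Z != U) on D(Z)={6,8} D(U)={2,4,8,9}: no change => not a revision
Total revisions = 1

Answer: 1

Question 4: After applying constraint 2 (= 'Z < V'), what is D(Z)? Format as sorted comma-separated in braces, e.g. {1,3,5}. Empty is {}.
Constraint 1 (Z != W) on D(Z)={6,8,9} D(W)={2,3,4,8,9}: no change
Constraint 2 (Z < V) on D(Z)={6,8,9} D(V)={2,3,5,6,9}: Z {6,8,9}->{6,8}; V {2,3,5,6,9}->{9}
So after constraint 2: D(Z) = {6,8}

Answer: {6,8}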